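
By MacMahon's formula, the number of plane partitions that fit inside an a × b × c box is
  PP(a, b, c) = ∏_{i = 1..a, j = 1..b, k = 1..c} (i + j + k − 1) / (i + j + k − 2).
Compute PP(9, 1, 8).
PP(9, 1, 8) = 24310

Evaluate the triple product over i = 1..9, j = 1..1, k = 1..8. The factors are (2/1) · (3/2) · (4/3) · (5/4) · (6/5) · (7/6) · (8/7) · (9/8) · … (72 factors total). The numerators and denominators telescope so the product is an integer; carrying out the multiplication exactly gives PP(9, 1, 8) = 24310.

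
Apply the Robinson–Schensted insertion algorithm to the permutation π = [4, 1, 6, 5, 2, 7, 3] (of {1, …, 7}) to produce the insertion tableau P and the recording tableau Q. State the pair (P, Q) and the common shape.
P = [1, 2, 3] / [4, 5, 7] / [6];  Q = [1, 3, 6] / [2, 4, 7] / [5];  common shape = (3, 3, 1)

Row-insert the values π_1, π_2, … into P one at a time, bumping the leftmost entry strictly greater than the inserted value down to the next row. The recording tableau Q records, in position (i, j), the step at which that cell was added to P.
  Insert 4 (step 1): P = [4];  Q = [1]
  Insert 1 (step 2): P = [1] / [4];  Q = [1] / [2]
  Insert 6 (step 3): P = [1, 6] / [4];  Q = [1, 3] / [2]
  Insert 5 (step 4): P = [1, 5] / [4, 6];  Q = [1, 3] / [2, 4]
  Insert 2 (step 5): P = [1, 2] / [4, 5] / [6];  Q = [1, 3] / [2, 4] / [5]
  Insert 7 (step 6): P = [1, 2, 7] / [4, 5] / [6];  Q = [1, 3, 6] / [2, 4] / [5]
  Insert 3 (step 7): P = [1, 2, 3] / [4, 5, 7] / [6];  Q = [1, 3, 6] / [2, 4, 7] / [5]
Final shape: (3, 3, 1).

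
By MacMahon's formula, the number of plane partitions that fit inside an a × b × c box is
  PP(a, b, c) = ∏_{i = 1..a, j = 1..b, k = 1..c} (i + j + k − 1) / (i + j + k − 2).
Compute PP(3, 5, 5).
PP(3, 5, 5) = 731808

Evaluate the triple product over i = 1..3, j = 1..5, k = 1..5. The factors are (2/1) · (3/2) · (4/3) · (5/4) · (6/5) · (3/2) · (4/3) · (5/4) · … (75 factors total). The numerators and denominators telescope so the product is an integer; carrying out the multiplication exactly gives PP(3, 5, 5) = 731808.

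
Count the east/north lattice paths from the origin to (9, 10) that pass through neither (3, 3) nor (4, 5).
Number of paths = 41426

Inclusion–exclusion. Total paths: C(19, 9) = 92378. Through P₁: C(6, 3)·C(13, 6) = 34320. Through P₂: C(9, 4)·C(10, 5) = 31752. Since P₁ is strictly southwest of P₂, a monotone path through both must visit P₁ then P₂; paths through both = C(6, 3)·C(3, 1)·C(10, 5) = 15120. Avoid both = 92378 − 34320 − 31752 + 15120 = 41426.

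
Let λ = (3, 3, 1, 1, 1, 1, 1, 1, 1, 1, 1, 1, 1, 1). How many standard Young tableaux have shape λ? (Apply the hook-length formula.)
# SYT of shape (3, 3, 1, 1, 1, 1, 1, 1, 1, 1, 1, 1, 1, 1) = 4641

Hook-length formula: f^λ = n! / Π hook(c), product over all cells c of the Young diagram. For λ = (3, 3, 1, 1, 1, 1, 1, 1, 1, 1, 1, 1, 1, 1), n = 18 boxes. Hook lengths by row (left-to-right, top-to-bottom): [16, 3, 2]; [15, 2, 1]; [12]; [11]; [10]; [9]; [8]; [7]; [6]; [5]; [4]; [3]; [2]; [1]. Product of hooks = 1379524608000. So f^λ = 18! / 1379524608000 = 6402373705728000 / 1379524608000 = 4641.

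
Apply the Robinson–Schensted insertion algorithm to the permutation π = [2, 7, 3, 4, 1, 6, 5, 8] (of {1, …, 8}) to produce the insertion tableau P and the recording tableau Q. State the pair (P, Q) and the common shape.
P = [1, 3, 4, 5, 8] / [2, 6] / [7];  Q = [1, 2, 4, 6, 8] / [3, 7] / [5];  common shape = (5, 2, 1)

Row-insert the values π_1, π_2, … into P one at a time, bumping the leftmost entry strictly greater than the inserted value down to the next row. The recording tableau Q records, in position (i, j), the step at which that cell was added to P.
  Insert 2 (step 1): P = [2];  Q = [1]
  Insert 7 (step 2): P = [2, 7];  Q = [1, 2]
  Insert 3 (step 3): P = [2, 3] / [7];  Q = [1, 2] / [3]
  Insert 4 (step 4): P = [2, 3, 4] / [7];  Q = [1, 2, 4] / [3]
  Insert 1 (step 5): P = [1, 3, 4] / [2] / [7];  Q = [1, 2, 4] / [3] / [5]
  Insert 6 (step 6): P = [1, 3, 4, 6] / [2] / [7];  Q = [1, 2, 4, 6] / [3] / [5]
  Insert 5 (step 7): P = [1, 3, 4, 5] / [2, 6] / [7];  Q = [1, 2, 4, 6] / [3, 7] / [5]
  Insert 8 (step 8): P = [1, 3, 4, 5, 8] / [2, 6] / [7];  Q = [1, 2, 4, 6, 8] / [3, 7] / [5]
Final shape: (5, 2, 1).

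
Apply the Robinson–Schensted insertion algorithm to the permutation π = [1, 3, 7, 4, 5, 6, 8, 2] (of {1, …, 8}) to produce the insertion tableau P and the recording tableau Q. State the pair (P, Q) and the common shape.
P = [1, 2, 4, 5, 6, 8] / [3] / [7];  Q = [1, 2, 3, 5, 6, 7] / [4] / [8];  common shape = (6, 1, 1)

Row-insert the values π_1, π_2, … into P one at a time, bumping the leftmost entry strictly greater than the inserted value down to the next row. The recording tableau Q records, in position (i, j), the step at which that cell was added to P.
  Insert 1 (step 1): P = [1];  Q = [1]
  Insert 3 (step 2): P = [1, 3];  Q = [1, 2]
  Insert 7 (step 3): P = [1, 3, 7];  Q = [1, 2, 3]
  Insert 4 (step 4): P = [1, 3, 4] / [7];  Q = [1, 2, 3] / [4]
  Insert 5 (step 5): P = [1, 3, 4, 5] / [7];  Q = [1, 2, 3, 5] / [4]
  Insert 6 (step 6): P = [1, 3, 4, 5, 6] / [7];  Q = [1, 2, 3, 5, 6] / [4]
  Insert 8 (step 7): P = [1, 3, 4, 5, 6, 8] / [7];  Q = [1, 2, 3, 5, 6, 7] / [4]
  Insert 2 (step 8): P = [1, 2, 4, 5, 6, 8] / [3] / [7];  Q = [1, 2, 3, 5, 6, 7] / [4] / [8]
Final shape: (6, 1, 1).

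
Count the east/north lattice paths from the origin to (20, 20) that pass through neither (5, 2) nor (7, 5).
Number of paths = 94274866980

Inclusion–exclusion. Total paths: C(40, 20) = 137846528820. Through P₁: C(7, 5)·C(33, 15) = 21780324720. Through P₂: C(12, 7)·C(28, 13) = 29654190720. Since P₁ is strictly southwest of P₂, a monotone path through both must visit P₁ then P₂; paths through both = C(7, 5)·C(5, 2)·C(28, 13) = 7862853600. Avoid both = 137846528820 − 21780324720 − 29654190720 + 7862853600 = 94274866980.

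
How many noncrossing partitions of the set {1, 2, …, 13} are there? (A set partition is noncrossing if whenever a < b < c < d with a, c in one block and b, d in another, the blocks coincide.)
C_13 = 742900

These noncrossing partitions are counted by the Catalan number C_n = (1/(n + 1)) · C(2n, n). For n = 13: C_13 = (1/14) · C(26, 13) = 10400600/14 = 742900.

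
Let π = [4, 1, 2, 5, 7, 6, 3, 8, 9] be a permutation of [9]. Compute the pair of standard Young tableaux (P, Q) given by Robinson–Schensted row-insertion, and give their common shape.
P = [1, 2, 3, 6, 8, 9] / [4, 5] / [7];  Q = [1, 3, 4, 5, 8, 9] / [2, 6] / [7];  common shape = (6, 2, 1)

Row-insert the values π_1, π_2, … into P one at a time, bumping the leftmost entry strictly greater than the inserted value down to the next row. The recording tableau Q records, in position (i, j), the step at which that cell was added to P.
  Insert 4 (step 1): P = [4];  Q = [1]
  Insert 1 (step 2): P = [1] / [4];  Q = [1] / [2]
  Insert 2 (step 3): P = [1, 2] / [4];  Q = [1, 3] / [2]
  Insert 5 (step 4): P = [1, 2, 5] / [4];  Q = [1, 3, 4] / [2]
  Insert 7 (step 5): P = [1, 2, 5, 7] / [4];  Q = [1, 3, 4, 5] / [2]
  Insert 6 (step 6): P = [1, 2, 5, 6] / [4, 7];  Q = [1, 3, 4, 5] / [2, 6]
  Insert 3 (step 7): P = [1, 2, 3, 6] / [4, 5] / [7];  Q = [1, 3, 4, 5] / [2, 6] / [7]
  Insert 8 (step 8): P = [1, 2, 3, 6, 8] / [4, 5] / [7];  Q = [1, 3, 4, 5, 8] / [2, 6] / [7]
  Insert 9 (step 9): P = [1, 2, 3, 6, 8, 9] / [4, 5] / [7];  Q = [1, 3, 4, 5, 8, 9] / [2, 6] / [7]
Final shape: (6, 2, 1).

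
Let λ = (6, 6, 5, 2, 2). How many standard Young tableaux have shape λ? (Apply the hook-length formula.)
# SYT of shape (6, 6, 5, 2, 2) = 181060880

Hook-length formula: f^λ = n! / Π hook(c), product over all cells c of the Young diagram. For λ = (6, 6, 5, 2, 2), n = 21 boxes. Hook lengths by row (left-to-right, top-to-bottom): [10, 9, 6, 5, 4, 2]; [9, 8, 5, 4, 3, 1]; [7, 6, 3, 2, 1]; [3, 2]; [2, 1]. Product of hooks = 282175488000. So f^λ = 21! / 282175488000 = 51090942171709440000 / 282175488000 = 181060880.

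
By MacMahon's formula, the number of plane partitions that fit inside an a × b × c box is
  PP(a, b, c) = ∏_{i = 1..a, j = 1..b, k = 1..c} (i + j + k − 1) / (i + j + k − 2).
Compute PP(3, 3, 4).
PP(3, 3, 4) = 4116

Evaluate the triple product over i = 1..3, j = 1..3, k = 1..4. The factors are (2/1) · (3/2) · (4/3) · (5/4) · (3/2) · (4/3) · (5/4) · (6/5) · … (36 factors total). The numerators and denominators telescope so the product is an integer; carrying out the multiplication exactly gives PP(3, 3, 4) = 4116.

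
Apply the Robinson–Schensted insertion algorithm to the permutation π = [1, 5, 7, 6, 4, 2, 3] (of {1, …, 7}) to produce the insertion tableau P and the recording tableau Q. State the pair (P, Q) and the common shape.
P = [1, 2, 3] / [4, 6] / [5] / [7];  Q = [1, 2, 3] / [4, 7] / [5] / [6];  common shape = (3, 2, 1, 1)

Row-insert the values π_1, π_2, … into P one at a time, bumping the leftmost entry strictly greater than the inserted value down to the next row. The recording tableau Q records, in position (i, j), the step at which that cell was added to P.
  Insert 1 (step 1): P = [1];  Q = [1]
  Insert 5 (step 2): P = [1, 5];  Q = [1, 2]
  Insert 7 (step 3): P = [1, 5, 7];  Q = [1, 2, 3]
  Insert 6 (step 4): P = [1, 5, 6] / [7];  Q = [1, 2, 3] / [4]
  Insert 4 (step 5): P = [1, 4, 6] / [5] / [7];  Q = [1, 2, 3] / [4] / [5]
  Insert 2 (step 6): P = [1, 2, 6] / [4] / [5] / [7];  Q = [1, 2, 3] / [4] / [5] / [6]
  Insert 3 (step 7): P = [1, 2, 3] / [4, 6] / [5] / [7];  Q = [1, 2, 3] / [4, 7] / [5] / [6]
Final shape: (3, 2, 1, 1).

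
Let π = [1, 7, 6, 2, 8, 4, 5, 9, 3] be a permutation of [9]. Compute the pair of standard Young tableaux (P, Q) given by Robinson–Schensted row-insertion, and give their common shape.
P = [1, 2, 3, 5, 9] / [4, 8] / [6] / [7];  Q = [1, 2, 5, 7, 8] / [3, 6] / [4] / [9];  common shape = (5, 2, 1, 1)

Row-insert the values π_1, π_2, … into P one at a time, bumping the leftmost entry strictly greater than the inserted value down to the next row. The recording tableau Q records, in position (i, j), the step at which that cell was added to P.
  Insert 1 (step 1): P = [1];  Q = [1]
  Insert 7 (step 2): P = [1, 7];  Q = [1, 2]
  Insert 6 (step 3): P = [1, 6] / [7];  Q = [1, 2] / [3]
  Insert 2 (step 4): P = [1, 2] / [6] / [7];  Q = [1, 2] / [3] / [4]
  Insert 8 (step 5): P = [1, 2, 8] / [6] / [7];  Q = [1, 2, 5] / [3] / [4]
  Insert 4 (step 6): P = [1, 2, 4] / [6, 8] / [7];  Q = [1, 2, 5] / [3, 6] / [4]
  Insert 5 (step 7): P = [1, 2, 4, 5] / [6, 8] / [7];  Q = [1, 2, 5, 7] / [3, 6] / [4]
  Insert 9 (step 8): P = [1, 2, 4, 5, 9] / [6, 8] / [7];  Q = [1, 2, 5, 7, 8] / [3, 6] / [4]
  Insert 3 (step 9): P = [1, 2, 3, 5, 9] / [4, 8] / [6] / [7];  Q = [1, 2, 5, 7, 8] / [3, 6] / [4] / [9]
Final shape: (5, 2, 1, 1).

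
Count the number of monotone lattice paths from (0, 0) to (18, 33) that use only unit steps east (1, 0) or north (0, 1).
Number of paths = 27900908274925

A monotone lattice path from (0, 0) to (18, 33) consists of 18 east steps and 33 north steps in some order, so it is determined by which 18 of the 51 steps are east. The count is C(51, 18) = 27900908274925.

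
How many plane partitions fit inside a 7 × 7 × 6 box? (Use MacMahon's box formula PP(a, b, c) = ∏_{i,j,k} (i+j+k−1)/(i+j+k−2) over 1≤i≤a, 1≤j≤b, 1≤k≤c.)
PP(7, 7, 6) = 872299918503728

Evaluate the triple product over i = 1..7, j = 1..7, k = 1..6. The factors are (2/1) · (3/2) · (4/3) · (5/4) · (6/5) · (7/6) · (3/2) · (4/3) · … (294 factors total). The numerators and denominators telescope so the product is an integer; carrying out the multiplication exactly gives PP(7, 7, 6) = 872299918503728.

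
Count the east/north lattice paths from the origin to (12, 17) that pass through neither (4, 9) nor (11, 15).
Number of paths = 23196225

Inclusion–exclusion. Total paths: C(29, 12) = 51895935. Through P₁: C(13, 4)·C(16, 8) = 9202050. Through P₂: C(26, 11)·C(3, 1) = 23178480. Since P₁ is strictly southwest of P₂, a monotone path through both must visit P₁ then P₂; paths through both = C(13, 4)·C(13, 7)·C(3, 1) = 3680820. Avoid both = 51895935 − 9202050 − 23178480 + 3680820 = 23196225.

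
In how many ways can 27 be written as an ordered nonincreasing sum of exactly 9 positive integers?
p(27, 9 parts) = 318

Partitions of n into exactly k parts are in bijection with partitions of n − k into at most k parts (subtract 1 from each part). So p(27, exactly 9) = p(18, parts ≤ 9). Computing via the recurrence p(m, j) = p(m, j−1) + p(m−j, j) gives 318.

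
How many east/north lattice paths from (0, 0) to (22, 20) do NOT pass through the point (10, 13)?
Number of paths = 456144409812

Total paths from (0, 0) to (22, 20): C(42, 22) = 513791607420. Paths through (10, 13): (paths (0, 0) → (10, 13)) × (paths (10, 13) → (22, 20)) = C(23, 10) · C(19, 12) = 1144066 · 50388 = 57647197608. Avoidance count = 513791607420 − 57647197608 = 456144409812.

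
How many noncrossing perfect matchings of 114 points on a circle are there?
C_57 = 26700952856774851904245220912664

These noncrossing handshakes are counted by the Catalan number C_n = (1/(n + 1)) · C(2n, n). For n = 57: C_57 = (1/58) · C(114, 57) = 1548655265692941410446222812934512/58 = 26700952856774851904245220912664.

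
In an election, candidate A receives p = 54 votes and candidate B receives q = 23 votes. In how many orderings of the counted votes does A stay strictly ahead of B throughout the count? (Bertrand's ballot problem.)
Strict-lead orderings = 9794326110000189200

Total orderings of the 77 votes with 54 for A: C(77, 54) = 24327842273226276400. By the Bertrand ballot formula (Cycle Lemma / reflection principle), the number of orderings in which A is strictly ahead of B throughout is (p − q)/(p + q) · C(p + q, p) = (54 − 23)/(54 + 23) · 24327842273226276400 = 9794326110000189200.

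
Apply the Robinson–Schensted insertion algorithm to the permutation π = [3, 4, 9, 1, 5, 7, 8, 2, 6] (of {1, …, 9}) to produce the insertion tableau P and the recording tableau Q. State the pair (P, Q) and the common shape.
P = [1, 2, 5, 6, 8] / [3, 4, 7] / [9];  Q = [1, 2, 3, 6, 7] / [4, 5, 9] / [8];  common shape = (5, 3, 1)

Row-insert the values π_1, π_2, … into P one at a time, bumping the leftmost entry strictly greater than the inserted value down to the next row. The recording tableau Q records, in position (i, j), the step at which that cell was added to P.
  Insert 3 (step 1): P = [3];  Q = [1]
  Insert 4 (step 2): P = [3, 4];  Q = [1, 2]
  Insert 9 (step 3): P = [3, 4, 9];  Q = [1, 2, 3]
  Insert 1 (step 4): P = [1, 4, 9] / [3];  Q = [1, 2, 3] / [4]
  Insert 5 (step 5): P = [1, 4, 5] / [3, 9];  Q = [1, 2, 3] / [4, 5]
  Insert 7 (step 6): P = [1, 4, 5, 7] / [3, 9];  Q = [1, 2, 3, 6] / [4, 5]
  Insert 8 (step 7): P = [1, 4, 5, 7, 8] / [3, 9];  Q = [1, 2, 3, 6, 7] / [4, 5]
  Insert 2 (step 8): P = [1, 2, 5, 7, 8] / [3, 4] / [9];  Q = [1, 2, 3, 6, 7] / [4, 5] / [8]
  Insert 6 (step 9): P = [1, 2, 5, 6, 8] / [3, 4, 7] / [9];  Q = [1, 2, 3, 6, 7] / [4, 5, 9] / [8]
Final shape: (5, 3, 1).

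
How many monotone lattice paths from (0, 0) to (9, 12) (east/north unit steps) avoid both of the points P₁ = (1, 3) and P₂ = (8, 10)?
Number of paths = 106600

Inclusion–exclusion. Total paths: C(21, 9) = 293930. Through P₁: C(4, 1)·C(17, 8) = 97240. Through P₂: C(18, 8)·C(3, 1) = 131274. Since P₁ is strictly southwest of P₂, a monotone path through both must visit P₁ then P₂; paths through both = C(4, 1)·C(14, 7)·C(3, 1) = 41184. Avoid both = 293930 − 97240 − 131274 + 41184 = 106600.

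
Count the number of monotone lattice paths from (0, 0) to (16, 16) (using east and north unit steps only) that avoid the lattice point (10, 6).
Number of paths = 536952326

Total paths from (0, 0) to (16, 16): C(32, 16) = 601080390. Paths through (10, 6): (paths (0, 0) → (10, 6)) × (paths (10, 6) → (16, 16)) = C(16, 10) · C(16, 6) = 8008 · 8008 = 64128064. Avoidance count = 601080390 − 64128064 = 536952326.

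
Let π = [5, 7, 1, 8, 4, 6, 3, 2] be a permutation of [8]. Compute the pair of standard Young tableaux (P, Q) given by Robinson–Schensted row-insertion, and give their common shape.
P = [1, 2, 6] / [3, 7, 8] / [4] / [5];  Q = [1, 2, 4] / [3, 5, 6] / [7] / [8];  common shape = (3, 3, 1, 1)

Row-insert the values π_1, π_2, … into P one at a time, bumping the leftmost entry strictly greater than the inserted value down to the next row. The recording tableau Q records, in position (i, j), the step at which that cell was added to P.
  Insert 5 (step 1): P = [5];  Q = [1]
  Insert 7 (step 2): P = [5, 7];  Q = [1, 2]
  Insert 1 (step 3): P = [1, 7] / [5];  Q = [1, 2] / [3]
  Insert 8 (step 4): P = [1, 7, 8] / [5];  Q = [1, 2, 4] / [3]
  Insert 4 (step 5): P = [1, 4, 8] / [5, 7];  Q = [1, 2, 4] / [3, 5]
  Insert 6 (step 6): P = [1, 4, 6] / [5, 7, 8];  Q = [1, 2, 4] / [3, 5, 6]
  Insert 3 (step 7): P = [1, 3, 6] / [4, 7, 8] / [5];  Q = [1, 2, 4] / [3, 5, 6] / [7]
  Insert 2 (step 8): P = [1, 2, 6] / [3, 7, 8] / [4] / [5];  Q = [1, 2, 4] / [3, 5, 6] / [7] / [8]
Final shape: (3, 3, 1, 1).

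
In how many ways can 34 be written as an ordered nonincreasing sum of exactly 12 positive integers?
p(34, 12 parts) = 905

Partitions of n into exactly k parts are in bijection with partitions of n − k into at most k parts (subtract 1 from each part). So p(34, exactly 12) = p(22, parts ≤ 12). Computing via the recurrence p(m, j) = p(m, j−1) + p(m−j, j) gives 905.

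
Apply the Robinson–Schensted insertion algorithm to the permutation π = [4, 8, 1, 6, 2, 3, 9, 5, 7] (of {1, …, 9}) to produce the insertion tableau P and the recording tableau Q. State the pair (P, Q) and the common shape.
P = [1, 2, 3, 5, 7] / [4, 6, 9] / [8];  Q = [1, 2, 6, 7, 9] / [3, 4, 8] / [5];  common shape = (5, 3, 1)

Row-insert the values π_1, π_2, … into P one at a time, bumping the leftmost entry strictly greater than the inserted value down to the next row. The recording tableau Q records, in position (i, j), the step at which that cell was added to P.
  Insert 4 (step 1): P = [4];  Q = [1]
  Insert 8 (step 2): P = [4, 8];  Q = [1, 2]
  Insert 1 (step 3): P = [1, 8] / [4];  Q = [1, 2] / [3]
  Insert 6 (step 4): P = [1, 6] / [4, 8];  Q = [1, 2] / [3, 4]
  Insert 2 (step 5): P = [1, 2] / [4, 6] / [8];  Q = [1, 2] / [3, 4] / [5]
  Insert 3 (step 6): P = [1, 2, 3] / [4, 6] / [8];  Q = [1, 2, 6] / [3, 4] / [5]
  Insert 9 (step 7): P = [1, 2, 3, 9] / [4, 6] / [8];  Q = [1, 2, 6, 7] / [3, 4] / [5]
  Insert 5 (step 8): P = [1, 2, 3, 5] / [4, 6, 9] / [8];  Q = [1, 2, 6, 7] / [3, 4, 8] / [5]
  Insert 7 (step 9): P = [1, 2, 3, 5, 7] / [4, 6, 9] / [8];  Q = [1, 2, 6, 7, 9] / [3, 4, 8] / [5]
Final shape: (5, 3, 1).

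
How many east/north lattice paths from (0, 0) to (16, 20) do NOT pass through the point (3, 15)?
Number of paths = 7300880622

Total paths from (0, 0) to (16, 20): C(36, 16) = 7307872110. Paths through (3, 15): (paths (0, 0) → (3, 15)) × (paths (3, 15) → (16, 20)) = C(18, 3) · C(18, 13) = 816 · 8568 = 6991488. Avoidance count = 7307872110 − 6991488 = 7300880622.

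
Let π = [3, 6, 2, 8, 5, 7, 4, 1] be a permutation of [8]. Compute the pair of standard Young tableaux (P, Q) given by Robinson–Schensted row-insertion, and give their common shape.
P = [1, 4, 7] / [2, 5, 8] / [3] / [6];  Q = [1, 2, 4] / [3, 5, 6] / [7] / [8];  common shape = (3, 3, 1, 1)

Row-insert the values π_1, π_2, … into P one at a time, bumping the leftmost entry strictly greater than the inserted value down to the next row. The recording tableau Q records, in position (i, j), the step at which that cell was added to P.
  Insert 3 (step 1): P = [3];  Q = [1]
  Insert 6 (step 2): P = [3, 6];  Q = [1, 2]
  Insert 2 (step 3): P = [2, 6] / [3];  Q = [1, 2] / [3]
  Insert 8 (step 4): P = [2, 6, 8] / [3];  Q = [1, 2, 4] / [3]
  Insert 5 (step 5): P = [2, 5, 8] / [3, 6];  Q = [1, 2, 4] / [3, 5]
  Insert 7 (step 6): P = [2, 5, 7] / [3, 6, 8];  Q = [1, 2, 4] / [3, 5, 6]
  Insert 4 (step 7): P = [2, 4, 7] / [3, 5, 8] / [6];  Q = [1, 2, 4] / [3, 5, 6] / [7]
  Insert 1 (step 8): P = [1, 4, 7] / [2, 5, 8] / [3] / [6];  Q = [1, 2, 4] / [3, 5, 6] / [7] / [8]
Final shape: (3, 3, 1, 1).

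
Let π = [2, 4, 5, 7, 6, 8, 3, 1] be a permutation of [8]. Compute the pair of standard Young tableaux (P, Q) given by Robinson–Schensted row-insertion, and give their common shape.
P = [1, 3, 5, 6, 8] / [2] / [4] / [7];  Q = [1, 2, 3, 4, 6] / [5] / [7] / [8];  common shape = (5, 1, 1, 1)

Row-insert the values π_1, π_2, … into P one at a time, bumping the leftmost entry strictly greater than the inserted value down to the next row. The recording tableau Q records, in position (i, j), the step at which that cell was added to P.
  Insert 2 (step 1): P = [2];  Q = [1]
  Insert 4 (step 2): P = [2, 4];  Q = [1, 2]
  Insert 5 (step 3): P = [2, 4, 5];  Q = [1, 2, 3]
  Insert 7 (step 4): P = [2, 4, 5, 7];  Q = [1, 2, 3, 4]
  Insert 6 (step 5): P = [2, 4, 5, 6] / [7];  Q = [1, 2, 3, 4] / [5]
  Insert 8 (step 6): P = [2, 4, 5, 6, 8] / [7];  Q = [1, 2, 3, 4, 6] / [5]
  Insert 3 (step 7): P = [2, 3, 5, 6, 8] / [4] / [7];  Q = [1, 2, 3, 4, 6] / [5] / [7]
  Insert 1 (step 8): P = [1, 3, 5, 6, 8] / [2] / [4] / [7];  Q = [1, 2, 3, 4, 6] / [5] / [7] / [8]
Final shape: (5, 1, 1, 1).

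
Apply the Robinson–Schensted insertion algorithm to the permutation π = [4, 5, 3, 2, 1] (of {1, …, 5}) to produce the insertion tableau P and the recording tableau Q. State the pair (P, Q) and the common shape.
P = [1, 5] / [2] / [3] / [4];  Q = [1, 2] / [3] / [4] / [5];  common shape = (2, 1, 1, 1)

Row-insert the values π_1, π_2, … into P one at a time, bumping the leftmost entry strictly greater than the inserted value down to the next row. The recording tableau Q records, in position (i, j), the step at which that cell was added to P.
  Insert 4 (step 1): P = [4];  Q = [1]
  Insert 5 (step 2): P = [4, 5];  Q = [1, 2]
  Insert 3 (step 3): P = [3, 5] / [4];  Q = [1, 2] / [3]
  Insert 2 (step 4): P = [2, 5] / [3] / [4];  Q = [1, 2] / [3] / [4]
  Insert 1 (step 5): P = [1, 5] / [2] / [3] / [4];  Q = [1, 2] / [3] / [4] / [5]
Final shape: (2, 1, 1, 1).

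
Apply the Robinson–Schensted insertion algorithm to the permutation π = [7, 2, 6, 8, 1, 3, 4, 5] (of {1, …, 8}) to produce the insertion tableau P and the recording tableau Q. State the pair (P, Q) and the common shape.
P = [1, 3, 4, 5] / [2, 6, 8] / [7];  Q = [1, 3, 4, 8] / [2, 6, 7] / [5];  common shape = (4, 3, 1)

Row-insert the values π_1, π_2, … into P one at a time, bumping the leftmost entry strictly greater than the inserted value down to the next row. The recording tableau Q records, in position (i, j), the step at which that cell was added to P.
  Insert 7 (step 1): P = [7];  Q = [1]
  Insert 2 (step 2): P = [2] / [7];  Q = [1] / [2]
  Insert 6 (step 3): P = [2, 6] / [7];  Q = [1, 3] / [2]
  Insert 8 (step 4): P = [2, 6, 8] / [7];  Q = [1, 3, 4] / [2]
  Insert 1 (step 5): P = [1, 6, 8] / [2] / [7];  Q = [1, 3, 4] / [2] / [5]
  Insert 3 (step 6): P = [1, 3, 8] / [2, 6] / [7];  Q = [1, 3, 4] / [2, 6] / [5]
  Insert 4 (step 7): P = [1, 3, 4] / [2, 6, 8] / [7];  Q = [1, 3, 4] / [2, 6, 7] / [5]
  Insert 5 (step 8): P = [1, 3, 4, 5] / [2, 6, 8] / [7];  Q = [1, 3, 4, 8] / [2, 6, 7] / [5]
Final shape: (4, 3, 1).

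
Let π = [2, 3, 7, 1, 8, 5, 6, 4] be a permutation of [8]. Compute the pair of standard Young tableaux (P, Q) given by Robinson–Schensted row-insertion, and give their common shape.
P = [1, 3, 4, 6] / [2, 5, 8] / [7];  Q = [1, 2, 3, 5] / [4, 6, 7] / [8];  common shape = (4, 3, 1)

Row-insert the values π_1, π_2, … into P one at a time, bumping the leftmost entry strictly greater than the inserted value down to the next row. The recording tableau Q records, in position (i, j), the step at which that cell was added to P.
  Insert 2 (step 1): P = [2];  Q = [1]
  Insert 3 (step 2): P = [2, 3];  Q = [1, 2]
  Insert 7 (step 3): P = [2, 3, 7];  Q = [1, 2, 3]
  Insert 1 (step 4): P = [1, 3, 7] / [2];  Q = [1, 2, 3] / [4]
  Insert 8 (step 5): P = [1, 3, 7, 8] / [2];  Q = [1, 2, 3, 5] / [4]
  Insert 5 (step 6): P = [1, 3, 5, 8] / [2, 7];  Q = [1, 2, 3, 5] / [4, 6]
  Insert 6 (step 7): P = [1, 3, 5, 6] / [2, 7, 8];  Q = [1, 2, 3, 5] / [4, 6, 7]
  Insert 4 (step 8): P = [1, 3, 4, 6] / [2, 5, 8] / [7];  Q = [1, 2, 3, 5] / [4, 6, 7] / [8]
Final shape: (4, 3, 1).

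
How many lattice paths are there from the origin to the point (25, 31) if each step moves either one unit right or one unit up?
Number of paths = 5574440580220512

A monotone lattice path from (0, 0) to (25, 31) consists of 25 east steps and 31 north steps in some order, so it is determined by which 25 of the 56 steps are east. The count is C(56, 25) = 5574440580220512.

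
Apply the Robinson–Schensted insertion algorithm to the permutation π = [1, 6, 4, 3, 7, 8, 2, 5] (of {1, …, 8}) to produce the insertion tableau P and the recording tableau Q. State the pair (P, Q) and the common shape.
P = [1, 2, 5, 8] / [3, 7] / [4] / [6];  Q = [1, 2, 5, 6] / [3, 8] / [4] / [7];  common shape = (4, 2, 1, 1)

Row-insert the values π_1, π_2, … into P one at a time, bumping the leftmost entry strictly greater than the inserted value down to the next row. The recording tableau Q records, in position (i, j), the step at which that cell was added to P.
  Insert 1 (step 1): P = [1];  Q = [1]
  Insert 6 (step 2): P = [1, 6];  Q = [1, 2]
  Insert 4 (step 3): P = [1, 4] / [6];  Q = [1, 2] / [3]
  Insert 3 (step 4): P = [1, 3] / [4] / [6];  Q = [1, 2] / [3] / [4]
  Insert 7 (step 5): P = [1, 3, 7] / [4] / [6];  Q = [1, 2, 5] / [3] / [4]
  Insert 8 (step 6): P = [1, 3, 7, 8] / [4] / [6];  Q = [1, 2, 5, 6] / [3] / [4]
  Insert 2 (step 7): P = [1, 2, 7, 8] / [3] / [4] / [6];  Q = [1, 2, 5, 6] / [3] / [4] / [7]
  Insert 5 (step 8): P = [1, 2, 5, 8] / [3, 7] / [4] / [6];  Q = [1, 2, 5, 6] / [3, 8] / [4] / [7]
Final shape: (4, 2, 1, 1).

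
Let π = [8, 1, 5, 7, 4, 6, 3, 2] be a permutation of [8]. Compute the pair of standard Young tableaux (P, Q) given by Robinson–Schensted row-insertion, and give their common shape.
P = [1, 2, 6] / [3, 7] / [4] / [5] / [8];  Q = [1, 3, 4] / [2, 6] / [5] / [7] / [8];  common shape = (3, 2, 1, 1, 1)

Row-insert the values π_1, π_2, … into P one at a time, bumping the leftmost entry strictly greater than the inserted value down to the next row. The recording tableau Q records, in position (i, j), the step at which that cell was added to P.
  Insert 8 (step 1): P = [8];  Q = [1]
  Insert 1 (step 2): P = [1] / [8];  Q = [1] / [2]
  Insert 5 (step 3): P = [1, 5] / [8];  Q = [1, 3] / [2]
  Insert 7 (step 4): P = [1, 5, 7] / [8];  Q = [1, 3, 4] / [2]
  Insert 4 (step 5): P = [1, 4, 7] / [5] / [8];  Q = [1, 3, 4] / [2] / [5]
  Insert 6 (step 6): P = [1, 4, 6] / [5, 7] / [8];  Q = [1, 3, 4] / [2, 6] / [5]
  Insert 3 (step 7): P = [1, 3, 6] / [4, 7] / [5] / [8];  Q = [1, 3, 4] / [2, 6] / [5] / [7]
  Insert 2 (step 8): P = [1, 2, 6] / [3, 7] / [4] / [5] / [8];  Q = [1, 3, 4] / [2, 6] / [5] / [7] / [8]
Final shape: (3, 2, 1, 1, 1).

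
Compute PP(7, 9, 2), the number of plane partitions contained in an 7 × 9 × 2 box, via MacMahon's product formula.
PP(7, 9, 2) = 27810640

Evaluate the triple product over i = 1..7, j = 1..9, k = 1..2. The factors are (2/1) · (3/2) · (3/2) · (4/3) · (4/3) · (5/4) · (5/4) · (6/5) · … (126 factors total). The numerators and denominators telescope so the product is an integer; carrying out the multiplication exactly gives PP(7, 9, 2) = 27810640.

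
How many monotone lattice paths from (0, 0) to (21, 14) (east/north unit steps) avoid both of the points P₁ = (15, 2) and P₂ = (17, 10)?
Number of paths = 1727323146

Inclusion–exclusion. Total paths: C(35, 21) = 2319959400. Through P₁: C(17, 15)·C(18, 6) = 2524704. Through P₂: C(27, 17)·C(8, 4) = 590539950. Since P₁ is strictly southwest of P₂, a monotone path through both must visit P₁ then P₂; paths through both = C(17, 15)·C(10, 2)·C(8, 4) = 428400. Avoid both = 2319959400 − 2524704 − 590539950 + 428400 = 1727323146.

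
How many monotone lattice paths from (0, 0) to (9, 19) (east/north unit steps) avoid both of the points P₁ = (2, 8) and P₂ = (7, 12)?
Number of paths = 3864972

Inclusion–exclusion. Total paths: C(28, 9) = 6906900. Through P₁: C(10, 2)·C(18, 7) = 1432080. Through P₂: C(19, 7)·C(9, 2) = 1813968. Since P₁ is strictly southwest of P₂, a monotone path through both must visit P₁ then P₂; paths through both = C(10, 2)·C(9, 5)·C(9, 2) = 204120. Avoid both = 6906900 − 1432080 − 1813968 + 204120 = 3864972.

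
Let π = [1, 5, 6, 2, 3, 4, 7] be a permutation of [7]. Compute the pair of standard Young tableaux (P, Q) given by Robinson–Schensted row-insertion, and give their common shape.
P = [1, 2, 3, 4, 7] / [5, 6];  Q = [1, 2, 3, 6, 7] / [4, 5];  common shape = (5, 2)

Row-insert the values π_1, π_2, … into P one at a time, bumping the leftmost entry strictly greater than the inserted value down to the next row. The recording tableau Q records, in position (i, j), the step at which that cell was added to P.
  Insert 1 (step 1): P = [1];  Q = [1]
  Insert 5 (step 2): P = [1, 5];  Q = [1, 2]
  Insert 6 (step 3): P = [1, 5, 6];  Q = [1, 2, 3]
  Insert 2 (step 4): P = [1, 2, 6] / [5];  Q = [1, 2, 3] / [4]
  Insert 3 (step 5): P = [1, 2, 3] / [5, 6];  Q = [1, 2, 3] / [4, 5]
  Insert 4 (step 6): P = [1, 2, 3, 4] / [5, 6];  Q = [1, 2, 3, 6] / [4, 5]
  Insert 7 (step 7): P = [1, 2, 3, 4, 7] / [5, 6];  Q = [1, 2, 3, 6, 7] / [4, 5]
Final shape: (5, 2).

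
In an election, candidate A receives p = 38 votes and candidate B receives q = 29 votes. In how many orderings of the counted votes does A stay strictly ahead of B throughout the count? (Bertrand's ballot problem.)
Strict-lead orderings = 1059393756123022320

Total orderings of the 67 votes with 38 for A: C(67, 38) = 7886597962249166160. By the Bertrand ballot formula (Cycle Lemma / reflection principle), the number of orderings in which A is strictly ahead of B throughout is (p − q)/(p + q) · C(p + q, p) = (38 − 29)/(38 + 29) · 7886597962249166160 = 1059393756123022320.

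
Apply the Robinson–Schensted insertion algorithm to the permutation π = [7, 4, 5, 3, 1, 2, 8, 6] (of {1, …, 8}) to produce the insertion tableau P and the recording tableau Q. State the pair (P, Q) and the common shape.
P = [1, 2, 6] / [3, 5, 8] / [4] / [7];  Q = [1, 3, 7] / [2, 6, 8] / [4] / [5];  common shape = (3, 3, 1, 1)

Row-insert the values π_1, π_2, … into P one at a time, bumping the leftmost entry strictly greater than the inserted value down to the next row. The recording tableau Q records, in position (i, j), the step at which that cell was added to P.
  Insert 7 (step 1): P = [7];  Q = [1]
  Insert 4 (step 2): P = [4] / [7];  Q = [1] / [2]
  Insert 5 (step 3): P = [4, 5] / [7];  Q = [1, 3] / [2]
  Insert 3 (step 4): P = [3, 5] / [4] / [7];  Q = [1, 3] / [2] / [4]
  Insert 1 (step 5): P = [1, 5] / [3] / [4] / [7];  Q = [1, 3] / [2] / [4] / [5]
  Insert 2 (step 6): P = [1, 2] / [3, 5] / [4] / [7];  Q = [1, 3] / [2, 6] / [4] / [5]
  Insert 8 (step 7): P = [1, 2, 8] / [3, 5] / [4] / [7];  Q = [1, 3, 7] / [2, 6] / [4] / [5]
  Insert 6 (step 8): P = [1, 2, 6] / [3, 5, 8] / [4] / [7];  Q = [1, 3, 7] / [2, 6, 8] / [4] / [5]
Final shape: (3, 3, 1, 1).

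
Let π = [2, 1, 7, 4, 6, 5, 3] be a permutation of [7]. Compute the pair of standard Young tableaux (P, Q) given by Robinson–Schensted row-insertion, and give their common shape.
P = [1, 3, 5] / [2, 4] / [6] / [7];  Q = [1, 3, 5] / [2, 4] / [6] / [7];  common shape = (3, 2, 1, 1)

Row-insert the values π_1, π_2, … into P one at a time, bumping the leftmost entry strictly greater than the inserted value down to the next row. The recording tableau Q records, in position (i, j), the step at which that cell was added to P.
  Insert 2 (step 1): P = [2];  Q = [1]
  Insert 1 (step 2): P = [1] / [2];  Q = [1] / [2]
  Insert 7 (step 3): P = [1, 7] / [2];  Q = [1, 3] / [2]
  Insert 4 (step 4): P = [1, 4] / [2, 7];  Q = [1, 3] / [2, 4]
  Insert 6 (step 5): P = [1, 4, 6] / [2, 7];  Q = [1, 3, 5] / [2, 4]
  Insert 5 (step 6): P = [1, 4, 5] / [2, 6] / [7];  Q = [1, 3, 5] / [2, 4] / [6]
  Insert 3 (step 7): P = [1, 3, 5] / [2, 4] / [6] / [7];  Q = [1, 3, 5] / [2, 4] / [6] / [7]
Final shape: (3, 2, 1, 1).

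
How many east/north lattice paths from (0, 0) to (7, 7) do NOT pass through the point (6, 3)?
Number of paths = 3012

Total paths from (0, 0) to (7, 7): C(14, 7) = 3432. Paths through (6, 3): (paths (0, 0) → (6, 3)) × (paths (6, 3) → (7, 7)) = C(9, 6) · C(5, 1) = 84 · 5 = 420. Avoidance count = 3432 − 420 = 3012.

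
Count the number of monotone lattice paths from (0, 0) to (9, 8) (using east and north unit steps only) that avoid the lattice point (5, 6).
Number of paths = 17380

Total paths from (0, 0) to (9, 8): C(17, 9) = 24310. Paths through (5, 6): (paths (0, 0) → (5, 6)) × (paths (5, 6) → (9, 8)) = C(11, 5) · C(6, 4) = 462 · 15 = 6930. Avoidance count = 24310 − 6930 = 17380.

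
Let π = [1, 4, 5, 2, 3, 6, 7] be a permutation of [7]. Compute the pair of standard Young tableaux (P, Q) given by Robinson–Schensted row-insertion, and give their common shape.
P = [1, 2, 3, 6, 7] / [4, 5];  Q = [1, 2, 3, 6, 7] / [4, 5];  common shape = (5, 2)

Row-insert the values π_1, π_2, … into P one at a time, bumping the leftmost entry strictly greater than the inserted value down to the next row. The recording tableau Q records, in position (i, j), the step at which that cell was added to P.
  Insert 1 (step 1): P = [1];  Q = [1]
  Insert 4 (step 2): P = [1, 4];  Q = [1, 2]
  Insert 5 (step 3): P = [1, 4, 5];  Q = [1, 2, 3]
  Insert 2 (step 4): P = [1, 2, 5] / [4];  Q = [1, 2, 3] / [4]
  Insert 3 (step 5): P = [1, 2, 3] / [4, 5];  Q = [1, 2, 3] / [4, 5]
  Insert 6 (step 6): P = [1, 2, 3, 6] / [4, 5];  Q = [1, 2, 3, 6] / [4, 5]
  Insert 7 (step 7): P = [1, 2, 3, 6, 7] / [4, 5];  Q = [1, 2, 3, 6, 7] / [4, 5]
Final shape: (5, 2).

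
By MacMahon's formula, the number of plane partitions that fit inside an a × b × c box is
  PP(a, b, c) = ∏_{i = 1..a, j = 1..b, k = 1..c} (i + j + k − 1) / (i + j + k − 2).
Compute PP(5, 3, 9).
PP(5, 3, 9) = 208416208

Evaluate the triple product over i = 1..5, j = 1..3, k = 1..9. The factors are (2/1) · (3/2) · (4/3) · (5/4) · (6/5) · (7/6) · (8/7) · (9/8) · … (135 factors total). The numerators and denominators telescope so the product is an integer; carrying out the multiplication exactly gives PP(5, 3, 9) = 208416208.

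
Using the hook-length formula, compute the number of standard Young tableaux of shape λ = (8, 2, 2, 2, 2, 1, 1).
# SYT of shape (8, 2, 2, 2, 2, 1, 1) = 1432080

Hook-length formula: f^λ = n! / Π hook(c), product over all cells c of the Young diagram. For λ = (8, 2, 2, 2, 2, 1, 1), n = 18 boxes. Hook lengths by row (left-to-right, top-to-bottom): [14, 11, 6, 5, 4, 3, 2, 1]; [7, 4]; [6, 3]; [5, 2]; [4, 1]; [2]; [1]. Product of hooks = 4470681600. So f^λ = 18! / 4470681600 = 6402373705728000 / 4470681600 = 1432080.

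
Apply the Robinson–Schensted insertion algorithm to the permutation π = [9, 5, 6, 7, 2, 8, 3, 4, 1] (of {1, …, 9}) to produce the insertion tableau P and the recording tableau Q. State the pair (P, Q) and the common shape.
P = [1, 3, 4, 8] / [2, 6, 7] / [5] / [9];  Q = [1, 3, 4, 6] / [2, 7, 8] / [5] / [9];  common shape = (4, 3, 1, 1)

Row-insert the values π_1, π_2, … into P one at a time, bumping the leftmost entry strictly greater than the inserted value down to the next row. The recording tableau Q records, in position (i, j), the step at which that cell was added to P.
  Insert 9 (step 1): P = [9];  Q = [1]
  Insert 5 (step 2): P = [5] / [9];  Q = [1] / [2]
  Insert 6 (step 3): P = [5, 6] / [9];  Q = [1, 3] / [2]
  Insert 7 (step 4): P = [5, 6, 7] / [9];  Q = [1, 3, 4] / [2]
  Insert 2 (step 5): P = [2, 6, 7] / [5] / [9];  Q = [1, 3, 4] / [2] / [5]
  Insert 8 (step 6): P = [2, 6, 7, 8] / [5] / [9];  Q = [1, 3, 4, 6] / [2] / [5]
  Insert 3 (step 7): P = [2, 3, 7, 8] / [5, 6] / [9];  Q = [1, 3, 4, 6] / [2, 7] / [5]
  Insert 4 (step 8): P = [2, 3, 4, 8] / [5, 6, 7] / [9];  Q = [1, 3, 4, 6] / [2, 7, 8] / [5]
  Insert 1 (step 9): P = [1, 3, 4, 8] / [2, 6, 7] / [5] / [9];  Q = [1, 3, 4, 6] / [2, 7, 8] / [5] / [9]
Final shape: (4, 3, 1, 1).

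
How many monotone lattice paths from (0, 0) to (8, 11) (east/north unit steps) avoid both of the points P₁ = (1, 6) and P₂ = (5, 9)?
Number of paths = 52468

Inclusion–exclusion. Total paths: C(19, 8) = 75582. Through P₁: C(7, 1)·C(12, 7) = 5544. Through P₂: C(14, 5)·C(5, 3) = 20020. Since P₁ is strictly southwest of P₂, a monotone path through both must visit P₁ then P₂; paths through both = C(7, 1)·C(7, 4)·C(5, 3) = 2450. Avoid both = 75582 − 5544 − 20020 + 2450 = 52468.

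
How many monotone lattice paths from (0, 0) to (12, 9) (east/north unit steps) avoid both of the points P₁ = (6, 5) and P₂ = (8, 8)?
Number of paths = 155660

Inclusion–exclusion. Total paths: C(21, 12) = 293930. Through P₁: C(11, 6)·C(10, 6) = 97020. Through P₂: C(16, 8)·C(5, 4) = 64350. Since P₁ is strictly southwest of P₂, a monotone path through both must visit P₁ then P₂; paths through both = C(11, 6)·C(5, 2)·C(5, 4) = 23100. Avoid both = 293930 − 97020 − 64350 + 23100 = 155660.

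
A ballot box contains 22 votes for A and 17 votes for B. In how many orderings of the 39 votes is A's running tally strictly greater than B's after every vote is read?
Strict-lead orderings = 6541168950

Total orderings of the 39 votes with 22 for A: C(39, 22) = 51021117810. By the Bertrand ballot formula (Cycle Lemma / reflection principle), the number of orderings in which A is strictly ahead of B throughout is (p − q)/(p + q) · C(p + q, p) = (22 − 17)/(22 + 17) · 51021117810 = 6541168950.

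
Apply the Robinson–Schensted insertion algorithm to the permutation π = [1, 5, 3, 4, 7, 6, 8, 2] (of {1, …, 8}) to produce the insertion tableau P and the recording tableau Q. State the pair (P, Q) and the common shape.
P = [1, 2, 4, 6, 8] / [3, 7] / [5];  Q = [1, 2, 4, 5, 7] / [3, 6] / [8];  common shape = (5, 2, 1)

Row-insert the values π_1, π_2, … into P one at a time, bumping the leftmost entry strictly greater than the inserted value down to the next row. The recording tableau Q records, in position (i, j), the step at which that cell was added to P.
  Insert 1 (step 1): P = [1];  Q = [1]
  Insert 5 (step 2): P = [1, 5];  Q = [1, 2]
  Insert 3 (step 3): P = [1, 3] / [5];  Q = [1, 2] / [3]
  Insert 4 (step 4): P = [1, 3, 4] / [5];  Q = [1, 2, 4] / [3]
  Insert 7 (step 5): P = [1, 3, 4, 7] / [5];  Q = [1, 2, 4, 5] / [3]
  Insert 6 (step 6): P = [1, 3, 4, 6] / [5, 7];  Q = [1, 2, 4, 5] / [3, 6]
  Insert 8 (step 7): P = [1, 3, 4, 6, 8] / [5, 7];  Q = [1, 2, 4, 5, 7] / [3, 6]
  Insert 2 (step 8): P = [1, 2, 4, 6, 8] / [3, 7] / [5];  Q = [1, 2, 4, 5, 7] / [3, 6] / [8]
Final shape: (5, 2, 1).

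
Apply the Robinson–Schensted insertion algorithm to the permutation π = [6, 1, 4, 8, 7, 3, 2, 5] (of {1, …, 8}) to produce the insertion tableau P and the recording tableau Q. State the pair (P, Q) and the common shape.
P = [1, 2, 5] / [3, 7] / [4, 8] / [6];  Q = [1, 3, 4] / [2, 5] / [6, 8] / [7];  common shape = (3, 2, 2, 1)

Row-insert the values π_1, π_2, … into P one at a time, bumping the leftmost entry strictly greater than the inserted value down to the next row. The recording tableau Q records, in position (i, j), the step at which that cell was added to P.
  Insert 6 (step 1): P = [6];  Q = [1]
  Insert 1 (step 2): P = [1] / [6];  Q = [1] / [2]
  Insert 4 (step 3): P = [1, 4] / [6];  Q = [1, 3] / [2]
  Insert 8 (step 4): P = [1, 4, 8] / [6];  Q = [1, 3, 4] / [2]
  Insert 7 (step 5): P = [1, 4, 7] / [6, 8];  Q = [1, 3, 4] / [2, 5]
  Insert 3 (step 6): P = [1, 3, 7] / [4, 8] / [6];  Q = [1, 3, 4] / [2, 5] / [6]
  Insert 2 (step 7): P = [1, 2, 7] / [3, 8] / [4] / [6];  Q = [1, 3, 4] / [2, 5] / [6] / [7]
  Insert 5 (step 8): P = [1, 2, 5] / [3, 7] / [4, 8] / [6];  Q = [1, 3, 4] / [2, 5] / [6, 8] / [7]
Final shape: (3, 2, 2, 1).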